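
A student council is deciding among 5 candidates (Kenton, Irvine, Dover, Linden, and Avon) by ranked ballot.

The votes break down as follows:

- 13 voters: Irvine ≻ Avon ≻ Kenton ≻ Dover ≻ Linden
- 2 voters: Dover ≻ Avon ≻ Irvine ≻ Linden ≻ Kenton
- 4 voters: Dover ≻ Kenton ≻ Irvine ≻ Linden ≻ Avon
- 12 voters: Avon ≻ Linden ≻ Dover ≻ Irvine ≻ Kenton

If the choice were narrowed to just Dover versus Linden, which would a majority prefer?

Dover

Ballots ranking Dover above Linden: 13+2+4 = 19.
Ballots ranking Linden above Dover: 12.
Dover wins the head-to-head, 19–12.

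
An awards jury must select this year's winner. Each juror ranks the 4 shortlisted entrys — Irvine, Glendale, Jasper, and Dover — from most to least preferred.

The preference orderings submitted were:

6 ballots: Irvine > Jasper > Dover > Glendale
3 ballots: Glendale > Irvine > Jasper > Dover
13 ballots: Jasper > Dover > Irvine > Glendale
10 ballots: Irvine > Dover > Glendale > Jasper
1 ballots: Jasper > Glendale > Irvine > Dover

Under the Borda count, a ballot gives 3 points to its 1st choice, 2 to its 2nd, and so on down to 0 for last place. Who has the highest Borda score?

Borda scores:
  Irvine: 6·3 + 3·2 + 13·1 + 10·3 + 1 = 68
  Glendale: 6·0 + 3·3 + 13·0 + 10·1 + 2 = 21
  Jasper: 6·2 + 3·1 + 13·3 + 10·0 + 3 = 57
  Dover: 6·1 + 3·0 + 13·2 + 10·2 + 0 = 52
Irvine has the highest total.

Irvine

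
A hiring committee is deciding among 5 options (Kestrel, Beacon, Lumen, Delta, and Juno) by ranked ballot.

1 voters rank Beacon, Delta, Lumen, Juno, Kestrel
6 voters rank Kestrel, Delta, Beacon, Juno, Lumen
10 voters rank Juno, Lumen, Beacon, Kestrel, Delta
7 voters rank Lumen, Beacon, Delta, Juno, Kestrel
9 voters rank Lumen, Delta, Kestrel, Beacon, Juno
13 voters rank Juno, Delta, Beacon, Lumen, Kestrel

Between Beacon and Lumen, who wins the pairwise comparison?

Lumen

Ballots ranking Beacon above Lumen: 1+6+13 = 20.
Ballots ranking Lumen above Beacon: 10+7+9 = 26.
Lumen wins the head-to-head, 26–20.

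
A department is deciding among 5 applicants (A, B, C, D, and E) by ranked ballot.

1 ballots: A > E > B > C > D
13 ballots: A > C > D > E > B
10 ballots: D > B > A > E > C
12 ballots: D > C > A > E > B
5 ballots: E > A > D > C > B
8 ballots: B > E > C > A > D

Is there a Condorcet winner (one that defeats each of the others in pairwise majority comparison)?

Yes

Head-to-head results (49 voters total):
A vs B: A wins 31–18.
A vs C: A wins 29–20.
A vs D: A wins 27–22.
A vs E: A wins 36–13.
B vs C: C wins 30–19.
B vs D: D wins 40–9.
B vs E: E wins 31–18.
C vs D: D wins 27–22.
C vs E: C wins 25–24.
D vs E: D wins 35–14.
A beats each rival — B (31–18), C (29–20), D (27–22), E (36–13) — so A is the Condorcet winner.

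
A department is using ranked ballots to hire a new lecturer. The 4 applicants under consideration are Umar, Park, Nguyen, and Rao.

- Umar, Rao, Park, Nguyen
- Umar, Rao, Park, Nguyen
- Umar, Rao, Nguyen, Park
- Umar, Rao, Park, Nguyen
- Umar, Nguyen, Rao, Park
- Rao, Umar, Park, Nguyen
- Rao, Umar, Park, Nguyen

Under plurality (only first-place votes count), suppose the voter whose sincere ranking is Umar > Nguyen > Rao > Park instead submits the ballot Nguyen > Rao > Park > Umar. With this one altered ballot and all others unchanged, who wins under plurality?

First-place totals with the altered ballot: Umar 4, Park 0, Nguyen 1, Rao 2.
The winner is unchanged: still Umar.

Umar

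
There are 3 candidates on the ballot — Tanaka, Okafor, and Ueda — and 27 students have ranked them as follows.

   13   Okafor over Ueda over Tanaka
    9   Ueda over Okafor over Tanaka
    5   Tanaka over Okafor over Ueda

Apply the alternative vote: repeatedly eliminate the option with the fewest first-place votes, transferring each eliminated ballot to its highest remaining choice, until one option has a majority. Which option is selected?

Okafor

Round 1: Okafor 13, Ueda 9, Tanaka 5. Tanaka has the fewest and is eliminated.
Round 2: Okafor 18, Ueda 9. Okafor has a majority.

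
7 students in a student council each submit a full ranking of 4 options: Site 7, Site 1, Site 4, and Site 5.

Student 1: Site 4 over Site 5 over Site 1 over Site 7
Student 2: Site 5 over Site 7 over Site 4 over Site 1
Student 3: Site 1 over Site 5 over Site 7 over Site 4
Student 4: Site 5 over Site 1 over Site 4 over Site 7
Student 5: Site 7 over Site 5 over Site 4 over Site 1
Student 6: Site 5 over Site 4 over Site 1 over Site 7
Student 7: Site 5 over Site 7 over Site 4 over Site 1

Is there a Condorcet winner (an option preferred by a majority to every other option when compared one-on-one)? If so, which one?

Head-to-head results (7 voters total):
Site 7 vs Site 1: Site 1 wins 4–3.
Site 7 vs Site 4: Site 7 wins 4–3.
Site 7 vs Site 5: Site 5 wins 6–1.
Site 1 vs Site 4: Site 4 wins 5–2.
Site 1 vs Site 5: Site 5 wins 6–1.
Site 4 vs Site 5: Site 5 wins 6–1.
Site 5 beats each rival — Site 7 (6–1), Site 1 (6–1), Site 4 (6–1) — so Site 5 is the Condorcet winner.

Site 5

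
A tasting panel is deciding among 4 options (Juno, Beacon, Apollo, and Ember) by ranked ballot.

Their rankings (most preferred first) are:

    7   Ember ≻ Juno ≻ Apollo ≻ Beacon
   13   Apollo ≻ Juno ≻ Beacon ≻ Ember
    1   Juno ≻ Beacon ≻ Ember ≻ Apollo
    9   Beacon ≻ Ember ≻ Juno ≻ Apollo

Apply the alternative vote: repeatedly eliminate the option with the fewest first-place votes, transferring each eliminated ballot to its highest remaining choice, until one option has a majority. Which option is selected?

Round 1: Apollo 13, Beacon 9, Ember 7, Juno 1. Juno has the fewest and is eliminated.
Round 2: Apollo 13, Beacon 10, Ember 7. Ember has the fewest and is eliminated.
Round 3: Apollo 20, Beacon 10. Apollo has a majority.

Apollo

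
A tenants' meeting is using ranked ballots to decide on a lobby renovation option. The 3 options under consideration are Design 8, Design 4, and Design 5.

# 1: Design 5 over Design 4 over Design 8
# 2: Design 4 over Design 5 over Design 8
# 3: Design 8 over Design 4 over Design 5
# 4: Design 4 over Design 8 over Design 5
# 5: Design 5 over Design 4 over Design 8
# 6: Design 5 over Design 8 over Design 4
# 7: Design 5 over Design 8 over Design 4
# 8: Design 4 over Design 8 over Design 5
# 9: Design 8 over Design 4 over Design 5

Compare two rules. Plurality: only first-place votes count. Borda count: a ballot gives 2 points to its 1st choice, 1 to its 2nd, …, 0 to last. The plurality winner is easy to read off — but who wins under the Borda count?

Plurality first-place counts: Design 8 2, Design 4 3, Design 5 4 → Design 5.
Borda totals: Design 8 8, Design 4 10, Design 5 9 → Design 4.

Design 4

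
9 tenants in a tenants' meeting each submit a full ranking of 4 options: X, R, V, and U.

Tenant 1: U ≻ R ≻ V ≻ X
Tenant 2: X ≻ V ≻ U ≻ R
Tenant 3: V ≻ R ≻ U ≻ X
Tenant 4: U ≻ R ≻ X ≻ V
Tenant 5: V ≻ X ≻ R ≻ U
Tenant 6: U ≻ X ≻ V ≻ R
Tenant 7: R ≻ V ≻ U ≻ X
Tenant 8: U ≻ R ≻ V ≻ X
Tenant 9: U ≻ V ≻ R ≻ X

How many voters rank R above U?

Ballots ranking R above U: 3.
Ballots ranking U above R: 6.
So 3 of 9 voters prefer R to U.

3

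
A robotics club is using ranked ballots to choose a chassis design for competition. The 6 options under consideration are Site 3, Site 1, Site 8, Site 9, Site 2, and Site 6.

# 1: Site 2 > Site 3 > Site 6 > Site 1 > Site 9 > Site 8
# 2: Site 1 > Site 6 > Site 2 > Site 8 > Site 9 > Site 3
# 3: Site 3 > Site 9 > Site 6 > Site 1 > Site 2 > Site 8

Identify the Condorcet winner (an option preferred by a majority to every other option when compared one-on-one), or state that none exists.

Head-to-head results (3 voters total):
Site 3 vs Site 1: Site 3 wins 2–1.
Site 3 vs Site 8: Site 3 wins 2–1.
Site 3 vs Site 9: Site 3 wins 2–1.
Site 3 vs Site 2: Site 2 wins 2–1.
Site 3 vs Site 6: Site 3 wins 2–1.
Site 1 vs Site 8: Site 1 wins 3–0.
Site 1 vs Site 9: Site 1 wins 2–1.
Site 1 vs Site 2: Site 1 wins 2–1.
Site 1 vs Site 6: Site 6 wins 2–1.
Site 8 vs Site 9: Site 9 wins 2–1.
Site 8 vs Site 2: Site 2 wins 3–0.
Site 8 vs Site 6: Site 6 wins 3–0.
Site 9 vs Site 2: Site 2 wins 2–1.
Site 9 vs Site 6: Site 6 wins 2–1.
Site 2 vs Site 6: Site 6 wins 2–1.
No candidate beats all others: Site 3 beats Site 1 beats Site 2 beats Site 3, a majority cycle.

No Condorcet winner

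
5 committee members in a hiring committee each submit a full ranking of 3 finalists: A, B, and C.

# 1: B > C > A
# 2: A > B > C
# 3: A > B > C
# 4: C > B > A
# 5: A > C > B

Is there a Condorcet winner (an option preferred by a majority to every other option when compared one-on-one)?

Head-to-head results (5 voters total):
A vs B: A wins 3–2.
A vs C: A wins 3–2.
B vs C: B wins 3–2.
A beats each rival — B (3–2), C (3–2) — so A is the Condorcet winner.

Yes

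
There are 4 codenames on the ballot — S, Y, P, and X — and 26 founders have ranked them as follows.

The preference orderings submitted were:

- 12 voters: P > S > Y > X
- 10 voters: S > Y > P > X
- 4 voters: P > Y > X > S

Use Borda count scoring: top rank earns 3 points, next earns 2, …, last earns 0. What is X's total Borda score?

4

Borda scores:
  S: 12·2 + 10·3 + 4·0 = 54
  Y: 12·1 + 10·2 + 4·2 = 40
  P: 12·3 + 10·1 + 4·3 = 58
  X: 12·0 + 10·0 + 4·1 = 4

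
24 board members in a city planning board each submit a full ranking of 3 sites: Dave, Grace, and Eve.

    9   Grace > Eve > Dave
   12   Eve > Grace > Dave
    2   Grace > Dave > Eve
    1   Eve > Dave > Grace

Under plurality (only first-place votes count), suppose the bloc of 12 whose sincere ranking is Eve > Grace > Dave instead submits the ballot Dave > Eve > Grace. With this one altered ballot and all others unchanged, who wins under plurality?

First-place totals with the altered ballot: Dave 12, Grace 11, Eve 1.
The switch changes the winner from Eve to Dave.

Dave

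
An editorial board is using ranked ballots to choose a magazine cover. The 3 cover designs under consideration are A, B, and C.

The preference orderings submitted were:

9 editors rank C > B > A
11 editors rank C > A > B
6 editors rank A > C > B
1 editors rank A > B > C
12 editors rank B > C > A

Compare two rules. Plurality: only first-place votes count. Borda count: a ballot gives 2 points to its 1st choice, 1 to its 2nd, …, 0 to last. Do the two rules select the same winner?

Yes

Plurality first-place counts: A 7, B 12, C 20 → C.
Borda totals: A 25, B 34, C 58 → C.
The two rules agree on C.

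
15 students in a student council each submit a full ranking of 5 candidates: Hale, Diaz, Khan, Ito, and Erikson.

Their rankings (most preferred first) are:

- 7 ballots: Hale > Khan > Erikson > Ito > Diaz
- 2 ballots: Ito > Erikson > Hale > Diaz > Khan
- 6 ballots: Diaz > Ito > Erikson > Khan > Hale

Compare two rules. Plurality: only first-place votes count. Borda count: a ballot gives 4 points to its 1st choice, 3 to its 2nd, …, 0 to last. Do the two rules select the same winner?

No

Plurality first-place counts: Hale 7, Diaz 6, Khan 0, Ito 2, Erikson 0 → Hale.
Borda totals: Hale 32, Diaz 26, Khan 27, Ito 33, Erikson 32 → Ito.
The two rules disagree: plurality picks Hale, Borda picks Ito.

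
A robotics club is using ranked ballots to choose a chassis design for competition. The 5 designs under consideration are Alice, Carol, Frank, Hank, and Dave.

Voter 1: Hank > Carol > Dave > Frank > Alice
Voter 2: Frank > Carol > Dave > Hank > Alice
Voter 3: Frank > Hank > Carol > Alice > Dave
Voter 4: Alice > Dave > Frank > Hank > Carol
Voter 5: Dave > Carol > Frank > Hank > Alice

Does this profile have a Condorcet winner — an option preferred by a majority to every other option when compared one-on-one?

Head-to-head results (5 voters total):
Alice vs Carol: Carol wins 4–1.
Alice vs Frank: Frank wins 4–1.
Alice vs Hank: Hank wins 4–1.
Alice vs Dave: Dave wins 3–2.
Carol vs Frank: Frank wins 3–2.
Carol vs Hank: Hank wins 3–2.
Carol vs Dave: Carol wins 3–2.
Frank vs Hank: Frank wins 4–1.
Frank vs Dave: Dave wins 3–2.
Hank vs Dave: Dave wins 3–2.
No candidate beats all others: Carol beats Dave beats Frank beats Carol, a majority cycle.

No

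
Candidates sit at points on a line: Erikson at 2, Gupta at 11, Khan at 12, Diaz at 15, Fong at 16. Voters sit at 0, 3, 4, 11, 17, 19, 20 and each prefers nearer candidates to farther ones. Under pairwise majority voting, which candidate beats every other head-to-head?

With single-peaked preferences on a line, the Condorcet winner is the candidate closest to the median voter.
The median voter (position 11) is closest to Gupta at 11.
Check: Gupta vs Erikson — voters closer to Gupta: 4 of 7.

Gupta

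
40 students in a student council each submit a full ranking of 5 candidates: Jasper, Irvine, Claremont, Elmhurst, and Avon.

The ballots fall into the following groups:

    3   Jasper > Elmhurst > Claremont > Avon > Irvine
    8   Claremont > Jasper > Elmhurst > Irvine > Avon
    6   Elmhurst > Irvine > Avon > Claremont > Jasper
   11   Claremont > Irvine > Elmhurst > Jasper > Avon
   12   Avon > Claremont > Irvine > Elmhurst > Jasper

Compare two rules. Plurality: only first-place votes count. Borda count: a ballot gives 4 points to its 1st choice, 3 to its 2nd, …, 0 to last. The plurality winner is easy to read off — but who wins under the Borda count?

Claremont

Plurality first-place counts: Jasper 3, Irvine 0, Claremont 19, Elmhurst 6, Avon 12 → Claremont.
Borda totals: Jasper 47, Irvine 83, Claremont 124, Elmhurst 83, Avon 63 → Claremont.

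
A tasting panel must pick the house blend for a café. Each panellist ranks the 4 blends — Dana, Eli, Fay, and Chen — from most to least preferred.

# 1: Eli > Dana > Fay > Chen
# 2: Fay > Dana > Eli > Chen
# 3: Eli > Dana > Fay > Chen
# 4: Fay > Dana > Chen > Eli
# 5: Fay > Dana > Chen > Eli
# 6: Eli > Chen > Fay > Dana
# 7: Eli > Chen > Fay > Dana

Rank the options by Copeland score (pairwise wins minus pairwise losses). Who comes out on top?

Eli

Pairwise results:
  Dana vs Eli: Eli wins 4–3.
  Dana vs Fay: Fay wins 5–2.
  Dana vs Chen: Dana wins 5–2.
  Eli vs Fay: Eli wins 4–3.
  Eli vs Chen: Eli wins 5–2.
  Fay vs Chen: Fay wins 5–2.
Copeland scores (wins − losses):
  Dana: 1 − 2 = -1
  Eli: 3 − 0 = 3
  Fay: 2 − 1 = 1
  Chen: 0 − 3 = -3
Eli has the best Copeland score.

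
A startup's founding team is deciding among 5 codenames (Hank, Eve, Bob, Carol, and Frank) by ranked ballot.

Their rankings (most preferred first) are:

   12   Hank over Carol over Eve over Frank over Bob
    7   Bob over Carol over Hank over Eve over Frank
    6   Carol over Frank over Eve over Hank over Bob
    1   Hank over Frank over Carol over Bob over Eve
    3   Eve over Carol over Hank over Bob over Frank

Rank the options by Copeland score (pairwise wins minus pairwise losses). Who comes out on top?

Carol

Pairwise results:
  Hank vs Eve: Hank wins 20–9.
  Hank vs Bob: Hank wins 22–7.
  Hank vs Carol: Carol wins 16–13.
  Hank vs Frank: Hank wins 23–6.
  Eve vs Bob: Eve wins 21–8.
  Eve vs Carol: Carol wins 26–3.
  Eve vs Frank: Eve wins 22–7.
  Bob vs Carol: Carol wins 22–7.
  Bob vs Frank: Frank wins 19–10.
  Carol vs Frank: Carol wins 28–1.
Copeland scores (wins − losses):
  Hank: 3 − 1 = 2
  Eve: 2 − 2 = 0
  Bob: 0 − 4 = -4
  Carol: 4 − 0 = 4
  Frank: 1 − 3 = -2
Carol has the best Copeland score.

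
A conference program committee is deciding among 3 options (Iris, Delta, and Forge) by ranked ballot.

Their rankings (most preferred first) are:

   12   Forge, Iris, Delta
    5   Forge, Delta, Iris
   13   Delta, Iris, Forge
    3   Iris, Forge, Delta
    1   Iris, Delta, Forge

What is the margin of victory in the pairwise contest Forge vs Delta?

Ballots ranking Forge above Delta: 12+5+3 = 20.
Ballots ranking Delta above Forge: 13+1 = 14.
Forge wins 20–14, a margin of 6.

6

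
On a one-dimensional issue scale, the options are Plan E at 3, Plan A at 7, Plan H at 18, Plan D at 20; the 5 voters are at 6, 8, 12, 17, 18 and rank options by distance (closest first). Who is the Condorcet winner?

With single-peaked preferences on a line, the Condorcet winner is the candidate closest to the median voter.
The median voter (position 12) is closest to Plan A at 7.
Check: Plan A vs Plan E — voters closer to Plan A: 5 of 5.

Plan A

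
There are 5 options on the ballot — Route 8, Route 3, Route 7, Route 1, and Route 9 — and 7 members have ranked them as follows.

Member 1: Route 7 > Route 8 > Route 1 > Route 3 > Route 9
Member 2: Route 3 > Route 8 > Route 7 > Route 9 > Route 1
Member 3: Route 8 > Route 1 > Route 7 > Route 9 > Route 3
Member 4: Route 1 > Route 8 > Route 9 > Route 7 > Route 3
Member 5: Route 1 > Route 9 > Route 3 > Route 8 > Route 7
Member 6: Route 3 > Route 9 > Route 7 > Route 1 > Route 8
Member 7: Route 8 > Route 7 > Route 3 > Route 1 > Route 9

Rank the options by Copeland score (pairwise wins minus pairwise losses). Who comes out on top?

Pairwise results:
  Route 8 vs Route 3: Route 8 wins 4–3.
  Route 8 vs Route 7: Route 8 wins 5–2.
  Route 8 vs Route 1: Route 8 wins 4–3.
  Route 8 vs Route 9: Route 8 wins 5–2.
  Route 3 vs Route 7: Route 7 wins 4–3.
  Route 3 vs Route 1: Route 1 wins 4–3.
  Route 3 vs Route 9: Route 3 wins 4–3.
  Route 7 vs Route 1: Route 7 wins 4–3.
  Route 7 vs Route 9: Route 7 wins 4–3.
  Route 1 vs Route 9: Route 1 wins 5–2.
Copeland scores (wins − losses):
  Route 8: 4 − 0 = 4
  Route 3: 1 − 3 = -2
  Route 7: 3 − 1 = 2
  Route 1: 2 − 2 = 0
  Route 9: 0 − 4 = -4
Route 8 has the best Copeland score.

Route 8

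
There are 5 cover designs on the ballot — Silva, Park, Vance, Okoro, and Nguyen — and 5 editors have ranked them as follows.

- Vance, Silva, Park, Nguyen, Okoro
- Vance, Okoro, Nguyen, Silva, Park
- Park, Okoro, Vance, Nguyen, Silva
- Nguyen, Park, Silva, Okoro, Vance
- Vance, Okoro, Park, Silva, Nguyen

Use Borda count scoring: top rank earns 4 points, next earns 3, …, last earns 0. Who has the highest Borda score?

Vance

Borda scores:
  Silva: 3 + 1 + 0 + 2 + 1 = 7
  Park: 2 + 0 + 4 + 3 + 2 = 11
  Vance: 4 + 4 + 2 + 0 + 4 = 14
  Okoro: 0 + 3 + 3 + 1 + 3 = 10
  Nguyen: 1 + 2 + 1 + 4 + 0 = 8
Vance has the highest total.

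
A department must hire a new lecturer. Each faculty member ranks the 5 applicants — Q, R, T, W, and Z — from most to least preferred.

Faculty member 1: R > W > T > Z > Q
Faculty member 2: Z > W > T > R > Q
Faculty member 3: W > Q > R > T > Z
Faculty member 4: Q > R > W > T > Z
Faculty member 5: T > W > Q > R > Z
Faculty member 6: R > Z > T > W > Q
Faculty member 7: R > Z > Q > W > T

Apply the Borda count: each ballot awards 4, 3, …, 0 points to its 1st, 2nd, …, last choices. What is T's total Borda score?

Borda scores:
  Q: 0 + 0 + 3 + 4 + 2 + 0 + 2 = 11
  R: 4 + 1 + 2 + 3 + 1 + 4 + 4 = 19
  T: 2 + 2 + 1 + 1 + 4 + 2 + 0 = 12
  W: 3 + 3 + 4 + 2 + 3 + 1 + 1 = 17
  Z: 1 + 4 + 0 + 0 + 0 + 3 + 3 = 11

12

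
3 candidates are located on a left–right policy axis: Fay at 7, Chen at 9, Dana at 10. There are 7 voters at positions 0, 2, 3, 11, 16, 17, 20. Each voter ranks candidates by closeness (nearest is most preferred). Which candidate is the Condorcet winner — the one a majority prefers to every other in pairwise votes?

With single-peaked preferences on a line, the Condorcet winner is the candidate closest to the median voter.
The median voter (position 11) is closest to Dana at 10.
Check: Dana vs Fay — voters closer to Dana: 4 of 7.

Dana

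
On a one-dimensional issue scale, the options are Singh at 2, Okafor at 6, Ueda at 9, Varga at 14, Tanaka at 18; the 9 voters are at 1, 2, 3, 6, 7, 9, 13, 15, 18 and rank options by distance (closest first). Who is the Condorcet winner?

With single-peaked preferences on a line, the Condorcet winner is the candidate closest to the median voter.
The median voter (position 7) is closest to Okafor at 6.
Check: Okafor vs Tanaka — voters closer to Okafor: 6 of 9.

Okafor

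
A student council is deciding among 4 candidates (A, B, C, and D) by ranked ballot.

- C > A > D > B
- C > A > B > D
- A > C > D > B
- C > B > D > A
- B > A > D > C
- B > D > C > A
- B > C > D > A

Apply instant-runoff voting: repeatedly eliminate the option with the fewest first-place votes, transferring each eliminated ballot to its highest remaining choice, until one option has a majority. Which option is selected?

C

Round 1: B 3, C 3, A 1, D 0. D has the fewest and is eliminated.
Round 2: B 3, C 3, A 1. A has the fewest and is eliminated.
Round 3: C 4, B 3. C has a majority.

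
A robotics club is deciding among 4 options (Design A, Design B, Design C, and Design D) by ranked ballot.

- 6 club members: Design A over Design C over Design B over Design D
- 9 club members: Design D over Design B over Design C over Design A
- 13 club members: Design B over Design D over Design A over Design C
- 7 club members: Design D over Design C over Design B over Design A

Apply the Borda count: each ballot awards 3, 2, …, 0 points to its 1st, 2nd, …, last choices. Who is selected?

Borda scores:
  Design A: 6·3 + 9·0 + 13·1 + 7·0 = 31
  Design B: 6·1 + 9·2 + 13·3 + 7·1 = 70
  Design C: 6·2 + 9·1 + 13·0 + 7·2 = 35
  Design D: 6·0 + 9·3 + 13·2 + 7·3 = 74
Design D has the highest total.

Design D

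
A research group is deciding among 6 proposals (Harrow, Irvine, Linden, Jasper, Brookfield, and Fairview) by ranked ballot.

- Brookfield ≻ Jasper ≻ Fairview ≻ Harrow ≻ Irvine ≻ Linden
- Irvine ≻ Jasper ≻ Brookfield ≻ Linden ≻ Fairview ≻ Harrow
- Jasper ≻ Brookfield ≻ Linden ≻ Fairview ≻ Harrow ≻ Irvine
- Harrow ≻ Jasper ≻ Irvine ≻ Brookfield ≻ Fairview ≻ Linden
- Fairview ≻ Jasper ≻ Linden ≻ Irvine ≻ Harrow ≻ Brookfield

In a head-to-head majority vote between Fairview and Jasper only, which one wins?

Jasper

Ballots ranking Fairview above Jasper: 1.
Ballots ranking Jasper above Fairview: 4.
Jasper wins the head-to-head, 4–1.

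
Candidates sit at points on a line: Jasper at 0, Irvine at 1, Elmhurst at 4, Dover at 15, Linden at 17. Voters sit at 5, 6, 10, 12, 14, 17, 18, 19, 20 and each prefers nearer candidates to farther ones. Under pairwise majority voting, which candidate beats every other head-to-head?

With single-peaked preferences on a line, the Condorcet winner is the candidate closest to the median voter.
The median voter (position 14) is closest to Dover at 15.
Check: Dover vs Elmhurst — voters closer to Dover: 7 of 9.

Dover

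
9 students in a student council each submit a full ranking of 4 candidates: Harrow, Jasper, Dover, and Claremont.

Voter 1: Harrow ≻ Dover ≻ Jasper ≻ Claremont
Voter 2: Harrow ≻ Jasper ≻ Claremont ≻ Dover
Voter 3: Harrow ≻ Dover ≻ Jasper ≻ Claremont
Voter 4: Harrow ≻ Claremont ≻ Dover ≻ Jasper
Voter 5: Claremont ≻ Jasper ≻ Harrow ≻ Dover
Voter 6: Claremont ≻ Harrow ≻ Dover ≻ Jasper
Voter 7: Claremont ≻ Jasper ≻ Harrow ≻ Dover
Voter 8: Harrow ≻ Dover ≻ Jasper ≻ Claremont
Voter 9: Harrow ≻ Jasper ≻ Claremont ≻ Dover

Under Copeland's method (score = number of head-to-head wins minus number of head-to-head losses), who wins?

Harrow

Pairwise results:
  Harrow vs Jasper: Harrow wins 7–2.
  Harrow vs Dover: Harrow wins 9–0.
  Harrow vs Claremont: Harrow wins 6–3.
  Jasper vs Dover: Dover wins 5–4.
  Jasper vs Claremont: Jasper wins 5–4.
  Dover vs Claremont: Claremont wins 6–3.
Copeland scores (wins − losses):
  Harrow: 3 − 0 = 3
  Jasper: 1 − 2 = -1
  Dover: 1 − 2 = -1
  Claremont: 1 − 2 = -1
Harrow has the best Copeland score.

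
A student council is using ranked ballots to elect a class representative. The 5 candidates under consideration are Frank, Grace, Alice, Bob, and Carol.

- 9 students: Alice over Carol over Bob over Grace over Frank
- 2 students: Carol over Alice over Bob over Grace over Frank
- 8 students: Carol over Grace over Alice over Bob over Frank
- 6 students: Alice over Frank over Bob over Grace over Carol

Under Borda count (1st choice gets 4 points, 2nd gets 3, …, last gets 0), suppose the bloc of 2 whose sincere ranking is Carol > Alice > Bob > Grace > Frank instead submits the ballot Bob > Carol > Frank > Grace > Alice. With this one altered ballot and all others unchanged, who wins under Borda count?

Alice

Borda totals with the altered ballot: Frank 22, Grace 41, Alice 76, Bob 46, Carol 65.
The winner is unchanged: still Alice.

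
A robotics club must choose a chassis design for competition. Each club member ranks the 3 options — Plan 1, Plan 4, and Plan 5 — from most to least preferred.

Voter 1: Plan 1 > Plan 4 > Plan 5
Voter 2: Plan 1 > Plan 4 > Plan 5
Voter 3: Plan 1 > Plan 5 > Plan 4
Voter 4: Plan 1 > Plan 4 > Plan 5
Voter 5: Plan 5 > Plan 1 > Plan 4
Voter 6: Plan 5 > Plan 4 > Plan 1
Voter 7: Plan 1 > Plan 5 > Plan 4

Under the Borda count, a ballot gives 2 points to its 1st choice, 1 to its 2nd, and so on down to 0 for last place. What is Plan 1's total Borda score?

Borda scores:
  Plan 1: 2 + 2 + 2 + 2 + 1 + 0 + 2 = 11
  Plan 4: 1 + 1 + 0 + 1 + 0 + 1 + 0 = 4
  Plan 5: 0 + 0 + 1 + 0 + 2 + 2 + 1 = 6

11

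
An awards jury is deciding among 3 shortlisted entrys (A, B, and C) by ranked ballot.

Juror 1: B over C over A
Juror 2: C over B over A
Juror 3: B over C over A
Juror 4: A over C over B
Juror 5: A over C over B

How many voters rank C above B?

Ballots ranking C above B: 3.
Ballots ranking B above C: 2.
So 3 of 5 voters prefer C to B.

3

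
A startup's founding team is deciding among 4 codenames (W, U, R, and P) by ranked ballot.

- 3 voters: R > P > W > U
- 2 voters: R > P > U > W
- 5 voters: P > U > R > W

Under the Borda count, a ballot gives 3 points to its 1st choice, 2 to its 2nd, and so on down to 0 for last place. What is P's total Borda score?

Borda scores:
  W: 3·1 + 2·0 + 5·0 = 3
  U: 3·0 + 2·1 + 5·2 = 12
  R: 3·3 + 2·3 + 5·1 = 20
  P: 3·2 + 2·2 + 5·3 = 25

25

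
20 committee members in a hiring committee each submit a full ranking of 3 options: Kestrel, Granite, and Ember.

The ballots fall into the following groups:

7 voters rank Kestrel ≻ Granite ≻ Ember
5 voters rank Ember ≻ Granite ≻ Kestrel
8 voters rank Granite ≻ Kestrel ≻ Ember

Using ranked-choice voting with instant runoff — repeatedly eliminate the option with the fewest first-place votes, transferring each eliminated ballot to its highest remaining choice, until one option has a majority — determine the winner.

Round 1: Granite 8, Kestrel 7, Ember 5. Ember has the fewest and is eliminated.
Round 2: Granite 13, Kestrel 7. Granite has a majority.

Granite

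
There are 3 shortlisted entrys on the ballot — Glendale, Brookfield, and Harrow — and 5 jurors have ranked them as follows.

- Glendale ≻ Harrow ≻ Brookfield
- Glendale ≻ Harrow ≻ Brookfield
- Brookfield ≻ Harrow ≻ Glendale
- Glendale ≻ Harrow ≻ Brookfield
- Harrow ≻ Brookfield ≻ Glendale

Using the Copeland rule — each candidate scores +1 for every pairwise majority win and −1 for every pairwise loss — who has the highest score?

Pairwise results:
  Glendale vs Brookfield: Glendale wins 3–2.
  Glendale vs Harrow: Glendale wins 3–2.
  Brookfield vs Harrow: Harrow wins 4–1.
Copeland scores (wins − losses):
  Glendale: 2 − 0 = 2
  Brookfield: 0 − 2 = -2
  Harrow: 1 − 1 = 0
Glendale has the best Copeland score.

Glendale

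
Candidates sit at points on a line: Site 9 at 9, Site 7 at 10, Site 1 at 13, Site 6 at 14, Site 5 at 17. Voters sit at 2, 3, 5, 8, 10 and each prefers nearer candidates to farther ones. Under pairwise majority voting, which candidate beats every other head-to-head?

With single-peaked preferences on a line, the Condorcet winner is the candidate closest to the median voter.
The median voter (position 5) is closest to Site 9 at 9.
Check: Site 9 vs Site 7 — voters closer to Site 9: 4 of 5.

Site 9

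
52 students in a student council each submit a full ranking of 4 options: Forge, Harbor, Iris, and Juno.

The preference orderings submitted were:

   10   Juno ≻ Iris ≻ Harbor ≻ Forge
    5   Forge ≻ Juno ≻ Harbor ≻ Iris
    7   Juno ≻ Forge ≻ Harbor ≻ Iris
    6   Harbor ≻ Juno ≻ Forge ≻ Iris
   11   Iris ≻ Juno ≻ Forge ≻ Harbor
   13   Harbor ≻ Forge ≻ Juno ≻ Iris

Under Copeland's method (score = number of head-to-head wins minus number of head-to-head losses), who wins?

Pairwise results:
  Forge vs Harbor: Harbor wins 29–23.
  Forge vs Iris: Forge wins 31–21.
  Forge vs Juno: Juno wins 34–18.
  Harbor vs Iris: Harbor wins 31–21.
  Harbor vs Juno: Juno wins 33–19.
  Iris vs Juno: Juno wins 41–11.
Copeland scores (wins − losses):
  Forge: 1 − 2 = -1
  Harbor: 2 − 1 = 1
  Iris: 0 − 3 = -3
  Juno: 3 − 0 = 3
Juno has the best Copeland score.

Juno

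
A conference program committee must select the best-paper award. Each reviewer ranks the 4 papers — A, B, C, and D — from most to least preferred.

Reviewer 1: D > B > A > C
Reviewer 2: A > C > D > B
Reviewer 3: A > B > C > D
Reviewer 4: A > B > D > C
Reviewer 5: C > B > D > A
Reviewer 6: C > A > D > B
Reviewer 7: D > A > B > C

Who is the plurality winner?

First-place vote totals:
  A: 3
  B: 0
  C: 2
  D: 2
A has the most first-place votes.

A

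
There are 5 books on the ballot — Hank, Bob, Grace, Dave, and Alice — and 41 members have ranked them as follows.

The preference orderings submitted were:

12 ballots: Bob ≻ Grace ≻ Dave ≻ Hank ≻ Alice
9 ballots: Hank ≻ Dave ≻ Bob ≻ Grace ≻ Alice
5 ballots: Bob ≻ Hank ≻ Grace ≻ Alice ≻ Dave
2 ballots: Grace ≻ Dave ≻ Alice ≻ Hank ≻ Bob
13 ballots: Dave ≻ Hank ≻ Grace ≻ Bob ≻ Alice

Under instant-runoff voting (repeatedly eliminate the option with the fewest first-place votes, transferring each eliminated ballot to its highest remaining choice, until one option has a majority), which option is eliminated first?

Alice

Round 1: Bob 17, Dave 13, Hank 9, Grace 2, Alice 0. Alice has the fewest and is eliminated.
Round 2: Bob 17, Dave 13, Hank 9, Grace 2. Grace has the fewest and is eliminated.
Round 3: Bob 17, Dave 15, Hank 9. Hank has the fewest and is eliminated.
Round 4: Dave 24, Bob 17. Dave has a majority.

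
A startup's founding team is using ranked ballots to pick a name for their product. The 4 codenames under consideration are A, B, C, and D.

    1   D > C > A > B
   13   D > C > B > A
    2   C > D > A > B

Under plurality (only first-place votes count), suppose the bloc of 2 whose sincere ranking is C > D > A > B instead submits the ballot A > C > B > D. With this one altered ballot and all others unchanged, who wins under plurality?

D

First-place totals with the altered ballot: A 2, B 0, C 0, D 14.
The winner is unchanged: still D.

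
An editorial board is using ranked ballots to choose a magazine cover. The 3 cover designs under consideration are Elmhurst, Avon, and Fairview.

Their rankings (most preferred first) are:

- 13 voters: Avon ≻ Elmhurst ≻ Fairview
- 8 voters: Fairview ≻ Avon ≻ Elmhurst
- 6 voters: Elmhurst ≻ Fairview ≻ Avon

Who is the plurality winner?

First-place vote totals:
  Elmhurst: 6
  Avon: 13
  Fairview: 8
Avon has the most first-place votes.

Avon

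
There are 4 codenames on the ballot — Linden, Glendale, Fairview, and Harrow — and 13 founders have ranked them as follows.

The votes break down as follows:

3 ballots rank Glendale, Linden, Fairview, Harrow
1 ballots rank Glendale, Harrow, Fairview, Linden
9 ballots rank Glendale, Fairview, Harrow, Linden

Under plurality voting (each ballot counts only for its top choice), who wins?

Glendale

First-place vote totals:
  Linden: 0
  Glendale: 13
  Fairview: 0
  Harrow: 0
Glendale has the most first-place votes.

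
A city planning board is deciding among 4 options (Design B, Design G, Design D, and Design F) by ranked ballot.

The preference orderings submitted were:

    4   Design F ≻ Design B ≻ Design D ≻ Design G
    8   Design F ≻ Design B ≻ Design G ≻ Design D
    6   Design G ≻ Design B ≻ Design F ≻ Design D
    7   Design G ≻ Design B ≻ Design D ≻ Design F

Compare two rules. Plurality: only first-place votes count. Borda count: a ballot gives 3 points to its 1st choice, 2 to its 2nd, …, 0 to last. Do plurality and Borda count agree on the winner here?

Plurality first-place counts: Design B 0, Design G 13, Design D 0, Design F 12 → Design G.
Borda totals: Design B 50, Design G 47, Design D 11, Design F 42 → Design B.
The two rules disagree: plurality picks Design G, Borda picks Design B.

No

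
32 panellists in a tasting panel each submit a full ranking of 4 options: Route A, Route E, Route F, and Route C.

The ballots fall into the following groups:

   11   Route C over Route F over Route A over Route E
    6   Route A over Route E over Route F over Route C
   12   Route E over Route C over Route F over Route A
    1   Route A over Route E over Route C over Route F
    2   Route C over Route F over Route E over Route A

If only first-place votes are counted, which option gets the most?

Route C

First-place vote totals:
  Route A: 7
  Route E: 12
  Route F: 0
  Route C: 13
Route C has the most first-place votes.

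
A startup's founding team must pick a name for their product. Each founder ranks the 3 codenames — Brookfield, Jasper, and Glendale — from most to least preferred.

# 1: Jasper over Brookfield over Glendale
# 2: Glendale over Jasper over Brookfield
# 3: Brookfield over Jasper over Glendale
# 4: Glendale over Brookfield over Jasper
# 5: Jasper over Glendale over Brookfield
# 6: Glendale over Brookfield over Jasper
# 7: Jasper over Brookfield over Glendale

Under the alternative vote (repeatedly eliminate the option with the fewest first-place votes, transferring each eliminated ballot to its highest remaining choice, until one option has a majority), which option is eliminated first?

Brookfield

Round 1: Jasper 3, Glendale 3, Brookfield 1. Brookfield has the fewest and is eliminated.
Round 2: Jasper 4, Glendale 3. Jasper has a majority.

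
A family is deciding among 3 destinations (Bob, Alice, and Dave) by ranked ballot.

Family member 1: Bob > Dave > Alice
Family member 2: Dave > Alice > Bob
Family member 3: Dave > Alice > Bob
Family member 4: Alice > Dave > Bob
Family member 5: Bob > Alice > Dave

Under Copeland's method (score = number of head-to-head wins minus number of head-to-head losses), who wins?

Dave

Pairwise results:
  Bob vs Alice: Alice wins 3–2.
  Bob vs Dave: Dave wins 3–2.
  Alice vs Dave: Dave wins 3–2.
Copeland scores (wins − losses):
  Bob: 0 − 2 = -2
  Alice: 1 − 1 = 0
  Dave: 2 − 0 = 2
Dave has the best Copeland score.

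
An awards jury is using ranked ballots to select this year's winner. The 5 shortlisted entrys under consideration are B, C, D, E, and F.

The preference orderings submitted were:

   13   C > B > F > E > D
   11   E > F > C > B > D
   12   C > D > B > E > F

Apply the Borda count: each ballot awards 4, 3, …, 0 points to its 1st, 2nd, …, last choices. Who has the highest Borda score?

Borda scores:
  B: 13·3 + 11·1 + 12·2 = 74
  C: 13·4 + 11·2 + 12·4 = 122
  D: 13·0 + 11·0 + 12·3 = 36
  E: 13·1 + 11·4 + 12·1 = 69
  F: 13·2 + 11·3 + 12·0 = 59
C has the highest total.

C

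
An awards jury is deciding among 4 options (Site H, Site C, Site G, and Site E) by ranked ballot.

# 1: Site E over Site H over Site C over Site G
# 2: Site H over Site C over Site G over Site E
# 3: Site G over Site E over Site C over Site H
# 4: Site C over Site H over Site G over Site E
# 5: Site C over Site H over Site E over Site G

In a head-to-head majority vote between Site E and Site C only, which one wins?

Site C

Ballots ranking Site E above Site C: 2.
Ballots ranking Site C above Site E: 3.
Site C wins the head-to-head, 3–2.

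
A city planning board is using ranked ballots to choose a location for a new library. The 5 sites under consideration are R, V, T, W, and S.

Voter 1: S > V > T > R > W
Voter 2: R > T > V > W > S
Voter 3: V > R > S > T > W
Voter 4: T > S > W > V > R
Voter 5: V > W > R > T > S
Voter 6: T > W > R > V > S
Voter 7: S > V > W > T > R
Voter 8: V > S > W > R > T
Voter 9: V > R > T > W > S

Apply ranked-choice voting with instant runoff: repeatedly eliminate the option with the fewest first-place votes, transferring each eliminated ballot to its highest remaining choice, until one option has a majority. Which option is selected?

V

Round 1: V 4, T 2, S 2, R 1, W 0. W has the fewest and is eliminated.
Round 2: V 4, T 2, S 2, R 1. R has the fewest and is eliminated.
Round 3: V 4, T 3, S 2. S has the fewest and is eliminated.
Round 4: V 6, T 3. V has a majority.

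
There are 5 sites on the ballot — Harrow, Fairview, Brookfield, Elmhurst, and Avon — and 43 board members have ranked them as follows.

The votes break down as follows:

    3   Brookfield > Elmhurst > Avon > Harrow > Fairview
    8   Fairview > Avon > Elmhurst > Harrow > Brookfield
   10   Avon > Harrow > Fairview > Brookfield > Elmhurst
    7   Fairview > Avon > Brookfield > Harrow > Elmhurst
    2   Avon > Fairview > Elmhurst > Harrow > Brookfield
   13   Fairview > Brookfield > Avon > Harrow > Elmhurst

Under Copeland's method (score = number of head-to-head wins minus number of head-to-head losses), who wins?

Fairview

Pairwise results:
  Harrow vs Fairview: Fairview wins 30–13.
  Harrow vs Brookfield: Brookfield wins 23–20.
  Harrow vs Elmhurst: Harrow wins 30–13.
  Harrow vs Avon: Avon wins 43–0.
  Fairview vs Brookfield: Fairview wins 40–3.
  Fairview vs Elmhurst: Fairview wins 40–3.
  Fairview vs Avon: Fairview wins 28–15.
  Brookfield vs Elmhurst: Brookfield wins 33–10.
  Brookfield vs Avon: Avon wins 27–16.
  Elmhurst vs Avon: Avon wins 40–3.
Copeland scores (wins − losses):
  Harrow: 1 − 3 = -2
  Fairview: 4 − 0 = 4
  Brookfield: 2 − 2 = 0
  Elmhurst: 0 − 4 = -4
  Avon: 3 − 1 = 2
Fairview has the best Copeland score.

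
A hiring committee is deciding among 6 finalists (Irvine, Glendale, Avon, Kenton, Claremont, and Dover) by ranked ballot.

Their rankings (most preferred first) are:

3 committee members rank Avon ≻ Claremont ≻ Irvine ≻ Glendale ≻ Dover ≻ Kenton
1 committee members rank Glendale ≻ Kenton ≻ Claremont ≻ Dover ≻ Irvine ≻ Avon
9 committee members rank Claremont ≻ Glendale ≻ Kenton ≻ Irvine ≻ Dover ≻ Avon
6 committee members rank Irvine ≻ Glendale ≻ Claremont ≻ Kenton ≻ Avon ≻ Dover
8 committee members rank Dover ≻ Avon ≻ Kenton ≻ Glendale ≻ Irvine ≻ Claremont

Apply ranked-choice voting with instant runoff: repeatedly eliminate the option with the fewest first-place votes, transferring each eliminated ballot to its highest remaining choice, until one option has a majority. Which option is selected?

Claremont

Round 1: Claremont 9, Dover 8, Irvine 6, Avon 3, Glendale 1, Kenton 0. Kenton has the fewest and is eliminated.
Round 2: Claremont 9, Dover 8, Irvine 6, Avon 3, Glendale 1. Glendale has the fewest and is eliminated.
Round 3: Claremont 10, Dover 8, Irvine 6, Avon 3. Avon has the fewest and is eliminated.
Round 4: Claremont 13, Dover 8, Irvine 6. Irvine has the fewest and is eliminated.
Round 5: Claremont 19, Dover 8. Claremont has a majority.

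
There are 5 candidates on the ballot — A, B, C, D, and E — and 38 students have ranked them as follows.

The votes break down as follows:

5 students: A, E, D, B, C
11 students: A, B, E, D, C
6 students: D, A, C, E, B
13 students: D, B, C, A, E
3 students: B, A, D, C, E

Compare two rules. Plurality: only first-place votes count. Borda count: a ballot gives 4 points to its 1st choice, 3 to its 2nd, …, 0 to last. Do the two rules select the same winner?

Plurality first-place counts: A 16, B 3, C 0, D 19, E 0 → D.
Borda totals: A 104, B 89, C 41, D 103, E 43 → A.
The two rules disagree: plurality picks D, Borda picks A.

No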